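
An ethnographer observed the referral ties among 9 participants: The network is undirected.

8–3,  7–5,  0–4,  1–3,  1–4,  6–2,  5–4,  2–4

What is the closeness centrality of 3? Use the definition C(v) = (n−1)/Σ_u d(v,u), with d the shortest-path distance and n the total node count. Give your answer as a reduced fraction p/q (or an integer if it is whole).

8/21

Distances from 3: 0:3, 1:1, 2:3, 4:2, 5:3, 6:4, 7:4, 8:1. Sum = 21.
n = 9, so closeness = 8/21.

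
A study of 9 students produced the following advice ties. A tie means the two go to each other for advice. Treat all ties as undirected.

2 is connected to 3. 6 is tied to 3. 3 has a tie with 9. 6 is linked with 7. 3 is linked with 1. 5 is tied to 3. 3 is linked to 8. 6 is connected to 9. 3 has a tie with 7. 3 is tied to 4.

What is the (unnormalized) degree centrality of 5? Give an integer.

1

5 is directly tied to 3. That is 1 neighbor, so the degree of 5 is 1.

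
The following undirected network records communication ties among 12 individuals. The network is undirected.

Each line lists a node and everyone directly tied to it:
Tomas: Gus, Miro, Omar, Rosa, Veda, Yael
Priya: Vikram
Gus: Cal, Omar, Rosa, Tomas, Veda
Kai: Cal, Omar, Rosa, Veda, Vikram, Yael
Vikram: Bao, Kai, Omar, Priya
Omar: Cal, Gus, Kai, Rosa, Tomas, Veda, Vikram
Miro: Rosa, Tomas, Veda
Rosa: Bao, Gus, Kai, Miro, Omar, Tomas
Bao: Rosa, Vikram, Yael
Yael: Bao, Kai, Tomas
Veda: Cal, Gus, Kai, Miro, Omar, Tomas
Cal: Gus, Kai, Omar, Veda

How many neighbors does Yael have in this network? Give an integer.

3

Yael is directly tied to Bao, Kai, and Tomas. That is 3 neighbors, so the degree of Yael is 3.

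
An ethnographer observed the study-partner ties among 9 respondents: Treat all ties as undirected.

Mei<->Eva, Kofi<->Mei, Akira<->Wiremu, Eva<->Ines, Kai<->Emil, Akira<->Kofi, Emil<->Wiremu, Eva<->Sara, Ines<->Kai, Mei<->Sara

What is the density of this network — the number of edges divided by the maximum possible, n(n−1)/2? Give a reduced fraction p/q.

5/18

There are 10 edges and 9 nodes, so the maximum possible is C(9,2) = 36.
Density = 10/36 = 5/18.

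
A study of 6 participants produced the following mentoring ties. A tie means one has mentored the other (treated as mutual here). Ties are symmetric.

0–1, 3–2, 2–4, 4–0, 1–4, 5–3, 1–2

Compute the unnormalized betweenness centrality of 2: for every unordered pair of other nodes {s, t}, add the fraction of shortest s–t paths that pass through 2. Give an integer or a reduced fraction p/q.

Pairs whose geodesics pass through 2 — 1–3: 1; 1–5: 1; 0–3: 2/2; 0–5: 2/2; 4–3: 1; 4–5: 1.
All other pairs contribute 0.
Summing the contributions gives betweenness(2) = 6.

6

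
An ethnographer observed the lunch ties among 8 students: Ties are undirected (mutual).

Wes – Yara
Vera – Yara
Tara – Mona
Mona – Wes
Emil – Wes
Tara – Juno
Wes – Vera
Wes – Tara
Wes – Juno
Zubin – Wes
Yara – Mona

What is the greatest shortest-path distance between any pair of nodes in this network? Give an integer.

Eccentricity of each node (its greatest distance to any other): Emil:2, Juno:2, Mona:2, Tara:2, Vera:2, Wes:1, Yara:2, Zubin:2.
The maximum eccentricity is 2, realized for instance by the pair Emil–Tara via Emil – Wes – Tara. So the diameter is 2.

2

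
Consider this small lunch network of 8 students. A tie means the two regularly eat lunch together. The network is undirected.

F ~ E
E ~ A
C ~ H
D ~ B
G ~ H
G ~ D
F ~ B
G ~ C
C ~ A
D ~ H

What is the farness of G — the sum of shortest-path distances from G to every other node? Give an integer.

13

Distances from G: A:2, B:2, C:1, D:1, E:3, F:3, H:1.
Sum = 2 + 2 + 1 + 1 + 3 + 3 + 1 = 13.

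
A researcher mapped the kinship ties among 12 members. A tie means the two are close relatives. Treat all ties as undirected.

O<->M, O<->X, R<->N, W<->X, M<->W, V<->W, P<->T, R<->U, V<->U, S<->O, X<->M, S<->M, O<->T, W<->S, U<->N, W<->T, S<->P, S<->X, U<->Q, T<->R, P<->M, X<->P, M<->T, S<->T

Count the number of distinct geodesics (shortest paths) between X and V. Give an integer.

The shortest distance is 2, and the only length-2 path is X–W–V. So there is exactly 1 shortest path.

1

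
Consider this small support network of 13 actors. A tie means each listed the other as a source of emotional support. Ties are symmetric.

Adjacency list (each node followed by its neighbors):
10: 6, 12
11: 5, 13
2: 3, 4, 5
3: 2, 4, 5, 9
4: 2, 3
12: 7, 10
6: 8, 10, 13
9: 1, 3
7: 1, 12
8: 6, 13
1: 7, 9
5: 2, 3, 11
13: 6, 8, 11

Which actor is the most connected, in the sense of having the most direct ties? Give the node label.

3

Degrees — 1:2, 2:3, 3:4, 4:2, 5:3, 6:3, 7:2, 8:2, 9:2, 10:2, 11:2, 12:2, 13:3.
The maximum is 4, attained only by 3.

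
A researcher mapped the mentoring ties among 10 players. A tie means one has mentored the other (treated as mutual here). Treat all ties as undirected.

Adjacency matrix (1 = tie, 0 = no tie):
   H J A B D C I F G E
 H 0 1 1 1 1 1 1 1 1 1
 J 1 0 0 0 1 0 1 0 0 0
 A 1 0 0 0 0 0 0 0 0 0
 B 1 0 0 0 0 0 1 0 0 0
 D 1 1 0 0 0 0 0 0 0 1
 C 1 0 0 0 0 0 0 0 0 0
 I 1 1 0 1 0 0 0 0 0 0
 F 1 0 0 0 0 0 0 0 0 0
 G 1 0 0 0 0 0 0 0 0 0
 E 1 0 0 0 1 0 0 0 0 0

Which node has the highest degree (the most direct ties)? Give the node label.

Degrees — A:1, B:2, C:1, D:3, E:2, F:1, G:1, H:9, I:3, J:3.
The maximum is 9, attained only by H.

H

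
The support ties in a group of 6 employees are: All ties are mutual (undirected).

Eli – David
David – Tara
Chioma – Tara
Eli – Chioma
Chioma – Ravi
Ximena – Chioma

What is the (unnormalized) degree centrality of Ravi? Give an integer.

1

Ravi is directly tied to Chioma. That is 1 neighbor, so the degree of Ravi is 1.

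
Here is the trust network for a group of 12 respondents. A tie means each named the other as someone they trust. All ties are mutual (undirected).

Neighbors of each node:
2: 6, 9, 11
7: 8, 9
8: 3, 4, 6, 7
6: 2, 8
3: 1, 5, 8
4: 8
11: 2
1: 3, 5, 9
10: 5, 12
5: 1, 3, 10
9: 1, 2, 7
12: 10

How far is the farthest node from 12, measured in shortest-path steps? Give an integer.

Distances from 12: 1:3, 2:5, 3:3, 4:5, 5:2, 6:5, 7:5, 8:4, 9:4, 10:1, 11:6.
The largest is 6 (to 11), so the eccentricity of 12 is 6.

6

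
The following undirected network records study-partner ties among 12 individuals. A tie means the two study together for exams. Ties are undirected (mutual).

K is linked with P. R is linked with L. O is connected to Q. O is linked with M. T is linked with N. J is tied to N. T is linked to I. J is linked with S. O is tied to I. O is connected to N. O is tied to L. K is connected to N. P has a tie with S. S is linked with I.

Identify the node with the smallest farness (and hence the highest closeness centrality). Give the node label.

Farness (sum of distances to all others) for each node — I:21, J:25, K:26, L:26, M:28, N:19, O:18, P:31, Q:28, R:36, S:24, T:26.
The smallest farness is 18, for O, so O has the highest closeness.

O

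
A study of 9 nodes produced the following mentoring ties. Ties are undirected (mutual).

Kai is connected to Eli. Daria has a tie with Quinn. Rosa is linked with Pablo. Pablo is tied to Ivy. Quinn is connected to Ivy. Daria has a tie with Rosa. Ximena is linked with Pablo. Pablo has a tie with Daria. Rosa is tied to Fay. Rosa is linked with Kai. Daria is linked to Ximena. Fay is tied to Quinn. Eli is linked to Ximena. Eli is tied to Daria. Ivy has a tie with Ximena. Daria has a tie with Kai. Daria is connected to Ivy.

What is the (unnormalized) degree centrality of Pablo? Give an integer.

Pablo is directly tied to Daria, Ivy, Rosa, and Ximena. That is 4 neighbors, so the degree of Pablo is 4.

4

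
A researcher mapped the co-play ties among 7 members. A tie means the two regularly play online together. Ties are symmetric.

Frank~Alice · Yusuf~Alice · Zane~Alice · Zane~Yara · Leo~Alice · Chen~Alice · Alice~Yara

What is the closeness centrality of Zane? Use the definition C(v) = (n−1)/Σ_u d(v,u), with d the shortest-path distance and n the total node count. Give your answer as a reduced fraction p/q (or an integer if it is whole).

Distances from Zane: Alice:1, Chen:2, Frank:2, Leo:2, Yara:1, Yusuf:2. Sum = 10.
n = 7, so closeness = 6/10 = 3/5.

3/5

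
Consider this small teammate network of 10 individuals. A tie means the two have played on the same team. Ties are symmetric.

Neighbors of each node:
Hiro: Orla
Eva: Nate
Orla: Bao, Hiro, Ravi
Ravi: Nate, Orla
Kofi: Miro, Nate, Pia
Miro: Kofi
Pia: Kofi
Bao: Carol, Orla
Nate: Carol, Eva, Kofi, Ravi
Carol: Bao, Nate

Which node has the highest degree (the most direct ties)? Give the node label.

Degrees — Bao:2, Carol:2, Eva:1, Hiro:1, Kofi:3, Miro:1, Nate:4, Orla:3, Pia:1, Ravi:2.
The maximum is 4, attained only by Nate.

Nate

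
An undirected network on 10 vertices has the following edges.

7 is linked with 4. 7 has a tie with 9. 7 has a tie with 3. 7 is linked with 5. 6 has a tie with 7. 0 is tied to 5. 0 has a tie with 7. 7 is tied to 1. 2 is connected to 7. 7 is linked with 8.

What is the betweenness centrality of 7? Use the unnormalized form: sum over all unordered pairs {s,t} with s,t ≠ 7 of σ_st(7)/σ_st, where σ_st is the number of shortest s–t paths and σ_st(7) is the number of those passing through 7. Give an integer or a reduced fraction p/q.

Pairs whose geodesics pass through 7 — 4–2: 1; 4–0: 1; 4–9: 1; 4–5: 1; 4–8: 1; 4–1: 1; 4–3: 1; 4–6: 1; 2–0: 1; 2–9: 1; 2–5: 1; 2–8: 1; 2–1: 1; 2–3: 1 … (+21 more pairs).
All other pairs contribute 0.
Summing the contributions gives betweenness(7) = 35.

35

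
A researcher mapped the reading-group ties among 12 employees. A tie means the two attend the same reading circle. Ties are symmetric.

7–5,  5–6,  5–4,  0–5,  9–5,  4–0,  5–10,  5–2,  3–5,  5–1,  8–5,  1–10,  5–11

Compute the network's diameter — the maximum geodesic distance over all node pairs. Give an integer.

2

Eccentricity of each node (its greatest distance to any other): 0:2, 1:2, 2:2, 3:2, 4:2, 5:1, 6:2, 7:2, 8:2, 9:2, 10:2, 11:2.
The maximum eccentricity is 2, realized for instance by the pair 7–6 via 7 – 5 – 6. So the diameter is 2.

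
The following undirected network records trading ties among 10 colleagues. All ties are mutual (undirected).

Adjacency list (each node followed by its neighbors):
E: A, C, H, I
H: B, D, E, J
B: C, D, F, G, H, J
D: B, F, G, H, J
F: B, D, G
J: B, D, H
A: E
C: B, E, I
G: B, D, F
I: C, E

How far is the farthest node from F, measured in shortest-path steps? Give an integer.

4

Distances from F: A:4, B:1, C:2, D:1, E:3, G:1, H:2, I:3, J:2.
The largest is 4 (to A), so the eccentricity of F is 4.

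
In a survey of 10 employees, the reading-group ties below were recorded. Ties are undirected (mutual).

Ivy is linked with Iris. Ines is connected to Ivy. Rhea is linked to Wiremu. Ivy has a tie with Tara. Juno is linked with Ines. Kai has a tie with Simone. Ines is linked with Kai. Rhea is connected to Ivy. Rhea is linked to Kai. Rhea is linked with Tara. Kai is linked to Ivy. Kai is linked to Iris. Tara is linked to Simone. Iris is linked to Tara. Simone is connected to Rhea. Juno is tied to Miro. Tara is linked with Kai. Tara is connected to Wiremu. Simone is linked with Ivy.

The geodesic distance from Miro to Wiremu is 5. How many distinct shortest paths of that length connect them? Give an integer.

4

The shortest distance is 5. The length-5 paths are: Miro–Juno–Ines–Kai–Rhea–Wiremu; Miro–Juno–Ines–Ivy–Rhea–Wiremu; Miro–Juno–Ines–Kai–Tara–Wiremu; Miro–Juno–Ines–Ivy–Tara–Wiremu.
That gives 4 distinct shortest paths.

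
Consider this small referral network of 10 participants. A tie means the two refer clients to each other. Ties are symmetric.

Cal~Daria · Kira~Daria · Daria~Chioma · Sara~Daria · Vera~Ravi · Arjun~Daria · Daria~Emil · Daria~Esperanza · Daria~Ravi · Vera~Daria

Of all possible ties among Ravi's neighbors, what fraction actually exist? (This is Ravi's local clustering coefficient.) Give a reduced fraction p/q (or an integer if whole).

1

Ravi's neighbors: Daria and Vera (k = 2).
Possible neighbor pairs: C(2,2) = 1. Edges among them: Daria–Vera → e = 1.
Clustering(Ravi) = 1/1.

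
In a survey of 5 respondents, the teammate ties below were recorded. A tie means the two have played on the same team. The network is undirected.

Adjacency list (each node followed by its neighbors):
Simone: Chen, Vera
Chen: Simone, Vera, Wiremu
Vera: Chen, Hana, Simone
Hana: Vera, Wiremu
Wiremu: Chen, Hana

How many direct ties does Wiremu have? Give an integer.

2

Wiremu is directly tied to Chen and Hana. That is 2 neighbors, so the degree of Wiremu is 2.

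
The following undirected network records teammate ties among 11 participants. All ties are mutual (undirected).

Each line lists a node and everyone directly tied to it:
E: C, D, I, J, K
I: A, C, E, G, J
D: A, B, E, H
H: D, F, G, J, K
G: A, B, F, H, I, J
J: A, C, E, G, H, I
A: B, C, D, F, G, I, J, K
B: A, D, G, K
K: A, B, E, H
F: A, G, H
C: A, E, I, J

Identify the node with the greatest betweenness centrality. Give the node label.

Unnormalized betweenness of each node: A:39/4, B:11/12, C:3/10, D:53/30, E:35/12, F:1/5, G:107/30, H:193/60, I:37/30, J:101/30, K:53/30.
A has the largest value, 39/4, making it the main broker — the node through which the most shortest paths run.

A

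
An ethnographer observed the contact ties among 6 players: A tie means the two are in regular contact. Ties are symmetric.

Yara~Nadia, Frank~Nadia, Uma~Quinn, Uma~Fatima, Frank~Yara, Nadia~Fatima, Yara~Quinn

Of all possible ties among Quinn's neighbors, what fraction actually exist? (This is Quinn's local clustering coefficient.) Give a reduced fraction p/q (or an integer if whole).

Quinn's neighbors: Uma and Yara (k = 2).
Possible neighbor pairs: C(2,2) = 1. Edges among them: none → e = 0.
Clustering(Quinn) = 0/1.

0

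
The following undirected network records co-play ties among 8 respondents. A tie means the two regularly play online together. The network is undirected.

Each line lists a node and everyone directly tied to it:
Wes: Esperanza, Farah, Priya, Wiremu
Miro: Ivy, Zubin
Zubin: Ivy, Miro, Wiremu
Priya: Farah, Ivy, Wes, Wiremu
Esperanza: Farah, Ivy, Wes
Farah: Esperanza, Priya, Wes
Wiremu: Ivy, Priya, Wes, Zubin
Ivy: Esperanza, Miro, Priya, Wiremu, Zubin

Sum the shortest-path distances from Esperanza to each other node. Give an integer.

11

Distances from Esperanza: Farah:1, Ivy:1, Miro:2, Priya:2, Wes:1, Wiremu:2, Zubin:2.
Sum = 1 + 1 + 2 + 2 + 1 + 2 + 2 = 11.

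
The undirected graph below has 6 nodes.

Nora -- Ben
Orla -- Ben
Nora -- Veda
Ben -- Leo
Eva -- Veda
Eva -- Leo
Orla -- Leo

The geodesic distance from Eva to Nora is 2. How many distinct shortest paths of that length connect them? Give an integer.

The shortest distance is 2, and the only length-2 path is Eva–Veda–Nora. So there is exactly 1 shortest path.

1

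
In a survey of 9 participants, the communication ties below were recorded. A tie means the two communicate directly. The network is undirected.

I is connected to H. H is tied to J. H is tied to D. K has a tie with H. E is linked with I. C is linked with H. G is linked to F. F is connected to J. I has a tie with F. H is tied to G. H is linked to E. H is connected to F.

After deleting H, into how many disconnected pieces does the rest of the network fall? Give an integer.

Without H, the remaining ties split the others into: {D}; {C}; {E, F, G, I, J}; {K}.
That's 4 separate components.

4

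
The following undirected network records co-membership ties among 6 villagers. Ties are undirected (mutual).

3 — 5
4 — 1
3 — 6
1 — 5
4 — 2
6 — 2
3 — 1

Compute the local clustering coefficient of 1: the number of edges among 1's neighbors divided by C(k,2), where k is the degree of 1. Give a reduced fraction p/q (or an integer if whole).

1/3

1's neighbors: 3, 4, and 5 (k = 3).
Possible neighbor pairs: C(3,2) = 3. Edges among them: 3–5 → e = 1.
Clustering(1) = 1/3.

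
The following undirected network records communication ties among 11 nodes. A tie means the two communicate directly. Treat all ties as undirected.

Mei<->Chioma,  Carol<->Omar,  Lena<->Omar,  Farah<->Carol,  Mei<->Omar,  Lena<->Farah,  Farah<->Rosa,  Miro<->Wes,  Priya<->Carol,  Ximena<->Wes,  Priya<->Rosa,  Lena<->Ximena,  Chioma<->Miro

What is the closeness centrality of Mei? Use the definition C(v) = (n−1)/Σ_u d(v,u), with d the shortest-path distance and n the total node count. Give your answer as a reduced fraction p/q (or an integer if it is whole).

5/12

Distances from Mei: Carol:2, Chioma:1, Farah:3, Lena:2, Miro:2, Omar:1, Priya:3, Rosa:4, Wes:3, Ximena:3. Sum = 24.
n = 11, so closeness = 10/24 = 5/12.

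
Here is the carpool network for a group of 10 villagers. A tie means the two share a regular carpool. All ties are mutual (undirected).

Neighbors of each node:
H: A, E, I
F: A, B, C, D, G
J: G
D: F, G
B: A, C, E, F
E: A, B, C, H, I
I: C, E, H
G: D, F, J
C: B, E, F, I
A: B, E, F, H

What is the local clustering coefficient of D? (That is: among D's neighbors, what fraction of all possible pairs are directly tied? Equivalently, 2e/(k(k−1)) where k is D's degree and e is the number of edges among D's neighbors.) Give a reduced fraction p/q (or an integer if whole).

1

D's neighbors: F and G (k = 2).
Possible neighbor pairs: C(2,2) = 1. Edges among them: F–G → e = 1.
Clustering(D) = 1/1.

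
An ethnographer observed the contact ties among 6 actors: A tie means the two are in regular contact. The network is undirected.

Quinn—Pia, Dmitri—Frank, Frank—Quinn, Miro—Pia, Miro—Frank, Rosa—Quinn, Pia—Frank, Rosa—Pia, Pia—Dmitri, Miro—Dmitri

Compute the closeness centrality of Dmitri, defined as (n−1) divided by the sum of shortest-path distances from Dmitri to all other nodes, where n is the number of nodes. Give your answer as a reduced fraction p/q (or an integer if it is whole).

5/7

Distances from Dmitri: Frank:1, Miro:1, Pia:1, Quinn:2, Rosa:2. Sum = 7.
n = 6, so closeness = 5/7.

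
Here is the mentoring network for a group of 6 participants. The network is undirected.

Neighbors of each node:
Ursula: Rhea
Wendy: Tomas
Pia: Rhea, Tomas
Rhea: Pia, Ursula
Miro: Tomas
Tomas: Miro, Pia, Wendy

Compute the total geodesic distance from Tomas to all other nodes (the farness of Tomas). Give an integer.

Distances from Tomas: Miro:1, Pia:1, Rhea:2, Ursula:3, Wendy:1.
Sum = 1 + 1 + 2 + 3 + 1 = 8.

8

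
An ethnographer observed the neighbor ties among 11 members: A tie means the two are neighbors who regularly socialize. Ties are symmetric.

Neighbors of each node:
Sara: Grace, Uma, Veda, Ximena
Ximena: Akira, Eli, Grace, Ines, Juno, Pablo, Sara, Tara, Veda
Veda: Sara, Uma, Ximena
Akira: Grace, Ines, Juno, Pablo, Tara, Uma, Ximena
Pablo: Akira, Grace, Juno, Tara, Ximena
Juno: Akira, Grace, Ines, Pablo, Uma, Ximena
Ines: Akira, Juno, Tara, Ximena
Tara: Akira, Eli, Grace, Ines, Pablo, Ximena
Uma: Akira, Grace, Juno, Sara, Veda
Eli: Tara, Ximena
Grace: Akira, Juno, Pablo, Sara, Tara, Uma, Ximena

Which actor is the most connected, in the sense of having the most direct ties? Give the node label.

Ximena

Degrees — Akira:7, Eli:2, Grace:7, Ines:4, Juno:6, Pablo:5, Sara:4, Tara:6, Uma:5, Veda:3, Ximena:9.
The maximum is 9, attained only by Ximena.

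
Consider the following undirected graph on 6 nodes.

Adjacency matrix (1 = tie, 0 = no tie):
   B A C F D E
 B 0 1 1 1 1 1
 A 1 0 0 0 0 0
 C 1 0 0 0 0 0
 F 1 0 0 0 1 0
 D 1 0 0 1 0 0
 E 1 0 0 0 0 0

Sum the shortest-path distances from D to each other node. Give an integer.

8

Distances from D: A:2, B:1, C:2, E:2, F:1.
Sum = 2 + 1 + 2 + 2 + 1 = 8.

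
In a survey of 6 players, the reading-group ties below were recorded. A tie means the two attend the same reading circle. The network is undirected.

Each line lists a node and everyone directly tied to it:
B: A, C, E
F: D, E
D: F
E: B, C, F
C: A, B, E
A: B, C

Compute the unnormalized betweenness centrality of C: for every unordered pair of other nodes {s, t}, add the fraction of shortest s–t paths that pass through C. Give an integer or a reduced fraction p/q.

3/2

Pairs whose geodesics pass through C — A–E: 1/2; A–D: 1/2; A–F: 1/2.
All other pairs contribute 0.
Summing the contributions gives betweenness(C) = 3/2.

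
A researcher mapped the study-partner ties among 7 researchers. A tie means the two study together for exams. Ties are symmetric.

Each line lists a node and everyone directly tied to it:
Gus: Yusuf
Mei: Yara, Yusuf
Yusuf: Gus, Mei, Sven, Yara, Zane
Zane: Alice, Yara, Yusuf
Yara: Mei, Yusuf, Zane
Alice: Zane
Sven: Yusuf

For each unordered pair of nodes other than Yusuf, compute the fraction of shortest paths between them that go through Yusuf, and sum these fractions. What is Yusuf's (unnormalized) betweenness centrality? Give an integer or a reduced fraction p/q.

10

Pairs whose geodesics pass through Yusuf — Mei–Zane: 1/2; Mei–Alice: 1/2; Mei–Sven: 1; Mei–Gus: 1; Zane–Sven: 1; Zane–Gus: 1; Alice–Sven: 1; Alice–Gus: 1; Yara–Sven: 1; Yara–Gus: 1; Sven–Gus: 1.
All other pairs contribute 0.
Summing the contributions gives betweenness(Yusuf) = 10.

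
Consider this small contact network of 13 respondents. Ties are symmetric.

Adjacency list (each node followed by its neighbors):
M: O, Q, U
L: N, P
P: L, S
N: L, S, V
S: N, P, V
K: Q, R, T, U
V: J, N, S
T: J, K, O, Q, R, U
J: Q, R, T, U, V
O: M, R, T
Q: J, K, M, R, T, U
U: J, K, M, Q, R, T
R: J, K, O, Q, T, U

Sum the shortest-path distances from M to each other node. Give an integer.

32

Distances from M: J:2, K:2, L:5, N:4, O:1, P:5, Q:1, R:2, S:4, T:2, U:1, V:3.
Sum = 2 + 2 + 5 + 4 + 1 + 5 + 1 + 2 + 4 + 2 + 1 + 3 = 32.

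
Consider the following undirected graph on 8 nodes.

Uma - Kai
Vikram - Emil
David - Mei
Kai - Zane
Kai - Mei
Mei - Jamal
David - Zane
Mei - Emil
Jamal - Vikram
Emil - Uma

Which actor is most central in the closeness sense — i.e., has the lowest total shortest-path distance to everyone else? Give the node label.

Farness (sum of distances to all others) for each node — David:14, Emil:12, Jamal:14, Kai:12, Mei:10, Uma:14, Vikram:16, Zane:16.
The smallest farness is 10, for Mei, so Mei has the highest closeness.

Mei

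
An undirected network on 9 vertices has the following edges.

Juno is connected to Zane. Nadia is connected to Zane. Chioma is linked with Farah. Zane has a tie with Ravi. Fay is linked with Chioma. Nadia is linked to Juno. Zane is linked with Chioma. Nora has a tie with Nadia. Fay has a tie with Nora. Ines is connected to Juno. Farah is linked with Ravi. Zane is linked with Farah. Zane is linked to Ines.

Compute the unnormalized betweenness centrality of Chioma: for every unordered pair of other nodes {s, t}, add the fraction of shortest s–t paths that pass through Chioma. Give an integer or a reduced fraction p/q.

5

Pairs whose geodesics pass through Chioma — Ines–Fay: 1; Juno–Fay: 1/2; Nora–Farah: 1/2; Fay–Farah: 1; Fay–Ravi: 2/2; Fay–Zane: 1.
All other pairs contribute 0.
Summing the contributions gives betweenness(Chioma) = 5.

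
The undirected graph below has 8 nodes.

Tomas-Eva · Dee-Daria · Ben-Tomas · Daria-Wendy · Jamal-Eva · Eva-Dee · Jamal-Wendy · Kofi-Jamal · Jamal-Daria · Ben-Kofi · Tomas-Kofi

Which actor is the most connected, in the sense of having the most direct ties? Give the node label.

Jamal

Degrees — Ben:2, Daria:3, Dee:2, Eva:3, Jamal:4, Kofi:3, Tomas:3, Wendy:2.
The maximum is 4, attained only by Jamal.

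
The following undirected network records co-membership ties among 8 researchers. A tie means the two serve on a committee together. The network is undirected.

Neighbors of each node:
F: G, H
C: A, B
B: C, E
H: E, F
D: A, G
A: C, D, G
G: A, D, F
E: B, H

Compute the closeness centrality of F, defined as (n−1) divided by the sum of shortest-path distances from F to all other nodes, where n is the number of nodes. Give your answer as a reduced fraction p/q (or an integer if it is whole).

Distances from F: A:2, B:3, C:3, D:2, E:2, G:1, H:1. Sum = 14.
n = 8, so closeness = 7/14 = 1/2.

1/2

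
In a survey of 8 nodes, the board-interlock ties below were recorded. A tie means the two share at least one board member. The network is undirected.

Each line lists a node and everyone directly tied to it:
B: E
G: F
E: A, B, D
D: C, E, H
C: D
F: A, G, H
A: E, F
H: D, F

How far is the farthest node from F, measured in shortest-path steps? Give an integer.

Distances from F: A:1, B:3, C:3, D:2, E:2, G:1, H:1.
The largest is 3 (to C and B), so the eccentricity of F is 3.

3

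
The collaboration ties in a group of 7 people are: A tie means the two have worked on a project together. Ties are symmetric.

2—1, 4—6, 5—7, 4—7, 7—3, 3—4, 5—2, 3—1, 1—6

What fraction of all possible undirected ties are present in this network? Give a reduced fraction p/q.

3/7

There are 9 edges and 7 nodes, so the maximum possible is C(7,2) = 21.
Density = 9/21 = 3/7.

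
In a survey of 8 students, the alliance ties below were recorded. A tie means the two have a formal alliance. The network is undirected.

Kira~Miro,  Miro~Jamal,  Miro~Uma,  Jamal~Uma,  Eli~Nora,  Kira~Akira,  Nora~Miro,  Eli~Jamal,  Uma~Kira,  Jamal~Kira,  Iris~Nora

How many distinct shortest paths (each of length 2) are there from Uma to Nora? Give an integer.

1

The shortest distance is 2, and the only length-2 path is Uma–Miro–Nora. So there is exactly 1 shortest path.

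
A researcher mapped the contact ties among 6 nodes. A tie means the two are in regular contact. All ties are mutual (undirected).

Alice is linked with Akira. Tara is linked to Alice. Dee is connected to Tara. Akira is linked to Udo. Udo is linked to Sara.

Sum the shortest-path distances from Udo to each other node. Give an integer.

Distances from Udo: Akira:1, Alice:2, Dee:4, Sara:1, Tara:3.
Sum = 1 + 2 + 4 + 1 + 3 = 11.

11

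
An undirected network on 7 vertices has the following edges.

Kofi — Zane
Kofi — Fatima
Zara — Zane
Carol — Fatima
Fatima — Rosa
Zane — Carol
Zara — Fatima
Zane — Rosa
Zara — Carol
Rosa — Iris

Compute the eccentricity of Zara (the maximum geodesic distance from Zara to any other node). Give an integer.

Distances from Zara: Carol:1, Fatima:1, Iris:3, Kofi:2, Rosa:2, Zane:1.
The largest is 3 (to Iris), so the eccentricity of Zara is 3.

3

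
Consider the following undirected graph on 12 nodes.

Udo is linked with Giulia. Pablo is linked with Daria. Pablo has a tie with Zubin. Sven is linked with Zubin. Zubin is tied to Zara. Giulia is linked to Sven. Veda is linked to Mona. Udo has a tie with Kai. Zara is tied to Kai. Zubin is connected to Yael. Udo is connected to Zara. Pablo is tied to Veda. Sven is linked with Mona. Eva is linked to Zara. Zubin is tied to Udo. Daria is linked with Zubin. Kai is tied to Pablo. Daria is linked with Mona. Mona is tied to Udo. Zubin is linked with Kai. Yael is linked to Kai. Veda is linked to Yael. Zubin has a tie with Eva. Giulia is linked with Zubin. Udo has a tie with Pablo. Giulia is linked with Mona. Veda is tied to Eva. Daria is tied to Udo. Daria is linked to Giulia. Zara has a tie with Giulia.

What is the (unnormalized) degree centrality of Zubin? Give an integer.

9

Zubin is directly tied to Daria, Eva, Giulia, Kai, Pablo, Sven, Udo, Yael, and Zara. That is 9 neighbors, so the degree of Zubin is 9.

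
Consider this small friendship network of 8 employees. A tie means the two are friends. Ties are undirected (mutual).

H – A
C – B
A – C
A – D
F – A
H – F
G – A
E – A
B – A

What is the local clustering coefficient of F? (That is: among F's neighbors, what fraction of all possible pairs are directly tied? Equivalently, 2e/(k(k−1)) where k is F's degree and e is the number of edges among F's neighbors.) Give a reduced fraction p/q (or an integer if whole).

F's neighbors: A and H (k = 2).
Possible neighbor pairs: C(2,2) = 1. Edges among them: A–H → e = 1.
Clustering(F) = 1/1.

1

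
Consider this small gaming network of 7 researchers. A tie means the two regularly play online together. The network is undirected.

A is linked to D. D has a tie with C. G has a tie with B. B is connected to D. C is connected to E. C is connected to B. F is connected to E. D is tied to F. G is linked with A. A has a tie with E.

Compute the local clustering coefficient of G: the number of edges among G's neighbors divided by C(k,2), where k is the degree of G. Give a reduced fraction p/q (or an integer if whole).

0

G's neighbors: A and B (k = 2).
Possible neighbor pairs: C(2,2) = 1. Edges among them: none → e = 0.
Clustering(G) = 0/1.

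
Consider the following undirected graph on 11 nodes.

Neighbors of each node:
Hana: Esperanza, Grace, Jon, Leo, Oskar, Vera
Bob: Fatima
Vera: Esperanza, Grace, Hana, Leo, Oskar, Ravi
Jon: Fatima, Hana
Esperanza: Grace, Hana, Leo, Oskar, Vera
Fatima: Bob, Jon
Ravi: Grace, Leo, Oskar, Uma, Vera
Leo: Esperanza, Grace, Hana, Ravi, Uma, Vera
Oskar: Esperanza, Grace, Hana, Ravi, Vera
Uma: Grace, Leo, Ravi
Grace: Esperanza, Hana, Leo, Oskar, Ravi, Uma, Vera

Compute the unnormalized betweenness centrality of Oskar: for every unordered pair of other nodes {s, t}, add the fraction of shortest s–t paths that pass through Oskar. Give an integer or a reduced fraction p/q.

5/4

Pairs whose geodesics pass through Oskar — Esperanza–Ravi: 1/4; Ravi–Hana: 1/4; Ravi–Bob: 1/4; Ravi–Jon: 1/4; Ravi–Fatima: 1/4.
All other pairs contribute 0.
Summing the contributions gives betweenness(Oskar) = 5/4.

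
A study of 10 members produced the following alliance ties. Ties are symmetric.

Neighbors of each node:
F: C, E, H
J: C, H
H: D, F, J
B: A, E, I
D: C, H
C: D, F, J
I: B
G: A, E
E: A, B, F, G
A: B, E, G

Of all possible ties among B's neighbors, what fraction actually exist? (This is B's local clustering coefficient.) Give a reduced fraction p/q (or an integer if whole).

1/3

B's neighbors: A, E, and I (k = 3).
Possible neighbor pairs: C(3,2) = 3. Edges among them: A–E → e = 1.
Clustering(B) = 1/3.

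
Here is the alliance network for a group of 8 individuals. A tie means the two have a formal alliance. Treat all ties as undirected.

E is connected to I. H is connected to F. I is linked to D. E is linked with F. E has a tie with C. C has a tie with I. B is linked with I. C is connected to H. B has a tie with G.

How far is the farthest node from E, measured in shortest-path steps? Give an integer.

3

Distances from E: B:2, C:1, D:2, F:1, G:3, H:2, I:1.
The largest is 3 (to G), so the eccentricity of E is 3.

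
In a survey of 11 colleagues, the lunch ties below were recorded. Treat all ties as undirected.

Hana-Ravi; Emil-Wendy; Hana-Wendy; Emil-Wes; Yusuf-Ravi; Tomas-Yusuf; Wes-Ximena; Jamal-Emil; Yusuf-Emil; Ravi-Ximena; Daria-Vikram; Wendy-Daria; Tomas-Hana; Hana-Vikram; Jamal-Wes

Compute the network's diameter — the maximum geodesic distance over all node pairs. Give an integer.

4

Eccentricity of each node (its greatest distance to any other): Daria:4, Emil:3, Hana:3, Jamal:4, Ravi:3, Tomas:3, Vikram:4, Wendy:3, Wes:4, Ximena:4, Yusuf:3.
The maximum eccentricity is 4, realized for instance by the pair Ximena–Daria via Ximena – Wes – Emil – Wendy – Daria. So the diameter is 4.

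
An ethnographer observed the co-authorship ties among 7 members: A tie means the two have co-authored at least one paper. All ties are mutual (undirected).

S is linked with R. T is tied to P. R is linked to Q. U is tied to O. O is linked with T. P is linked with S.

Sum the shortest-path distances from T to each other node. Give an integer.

Distances from T: O:1, P:1, Q:4, R:3, S:2, U:2.
Sum = 1 + 1 + 4 + 3 + 2 + 2 = 13.

13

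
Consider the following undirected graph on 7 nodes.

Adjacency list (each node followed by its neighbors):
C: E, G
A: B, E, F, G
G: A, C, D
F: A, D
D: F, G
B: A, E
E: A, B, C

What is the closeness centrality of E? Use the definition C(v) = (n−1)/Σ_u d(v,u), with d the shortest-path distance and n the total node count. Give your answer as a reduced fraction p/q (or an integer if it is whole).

3/5

Distances from E: A:1, B:1, C:1, D:3, F:2, G:2. Sum = 10.
n = 7, so closeness = 6/10 = 3/5.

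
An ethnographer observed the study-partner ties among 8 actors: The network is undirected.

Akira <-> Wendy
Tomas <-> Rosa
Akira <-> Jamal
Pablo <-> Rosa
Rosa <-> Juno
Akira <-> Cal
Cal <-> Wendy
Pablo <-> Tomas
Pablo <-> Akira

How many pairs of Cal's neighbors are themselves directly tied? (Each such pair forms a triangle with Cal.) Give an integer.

Cal's neighbors: Akira and Wendy.
Neighbor pairs that are themselves tied: Cal–Akira–Wendy. Each forms one triangle with Cal, for 1 in total.

1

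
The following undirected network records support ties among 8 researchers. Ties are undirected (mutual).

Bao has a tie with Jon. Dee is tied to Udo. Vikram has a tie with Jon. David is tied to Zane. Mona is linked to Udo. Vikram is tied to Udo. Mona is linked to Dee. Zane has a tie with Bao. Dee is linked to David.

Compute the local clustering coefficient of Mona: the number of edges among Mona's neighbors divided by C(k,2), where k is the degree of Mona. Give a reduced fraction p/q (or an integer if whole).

Mona's neighbors: Dee and Udo (k = 2).
Possible neighbor pairs: C(2,2) = 1. Edges among them: Dee–Udo → e = 1.
Clustering(Mona) = 1/1.

1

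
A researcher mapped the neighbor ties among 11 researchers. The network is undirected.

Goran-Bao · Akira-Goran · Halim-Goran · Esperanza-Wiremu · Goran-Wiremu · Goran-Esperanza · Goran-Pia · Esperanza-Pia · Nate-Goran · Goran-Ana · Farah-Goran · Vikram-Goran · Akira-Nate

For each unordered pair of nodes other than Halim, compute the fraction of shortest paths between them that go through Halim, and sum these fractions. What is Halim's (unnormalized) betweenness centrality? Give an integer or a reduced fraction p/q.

No shortest path between any pair of other nodes passes through Halim.
Summing the contributions gives betweenness(Halim) = 0.

0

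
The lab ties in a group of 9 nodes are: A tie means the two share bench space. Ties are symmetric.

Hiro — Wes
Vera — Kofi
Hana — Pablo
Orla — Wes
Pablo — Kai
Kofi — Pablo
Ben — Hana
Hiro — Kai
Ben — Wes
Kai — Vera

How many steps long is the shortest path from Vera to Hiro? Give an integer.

One shortest route is Vera – Kai – Hiro, which uses 2 edges, and Vera and Hiro are not directly tied, so nothing shorter exists. So d(Vera,Hiro) = 2.

2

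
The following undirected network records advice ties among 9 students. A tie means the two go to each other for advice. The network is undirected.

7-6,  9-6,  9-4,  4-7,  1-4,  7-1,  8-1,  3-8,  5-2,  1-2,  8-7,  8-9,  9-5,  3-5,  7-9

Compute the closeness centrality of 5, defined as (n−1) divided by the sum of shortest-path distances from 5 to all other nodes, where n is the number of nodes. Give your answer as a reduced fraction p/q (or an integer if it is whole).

Distances from 5: 1:2, 2:1, 3:1, 4:2, 6:2, 7:2, 8:2, 9:1. Sum = 13.
n = 9, so closeness = 8/13.

8/13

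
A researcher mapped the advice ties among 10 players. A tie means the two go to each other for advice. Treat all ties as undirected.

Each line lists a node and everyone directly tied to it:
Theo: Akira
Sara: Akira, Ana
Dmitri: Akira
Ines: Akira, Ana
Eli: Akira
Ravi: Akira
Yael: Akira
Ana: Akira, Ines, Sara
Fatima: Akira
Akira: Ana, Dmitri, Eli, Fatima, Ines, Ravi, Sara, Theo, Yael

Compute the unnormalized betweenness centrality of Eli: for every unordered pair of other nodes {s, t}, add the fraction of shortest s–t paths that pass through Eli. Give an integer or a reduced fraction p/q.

No shortest path between any pair of other nodes passes through Eli.
Summing the contributions gives betweenness(Eli) = 0.

0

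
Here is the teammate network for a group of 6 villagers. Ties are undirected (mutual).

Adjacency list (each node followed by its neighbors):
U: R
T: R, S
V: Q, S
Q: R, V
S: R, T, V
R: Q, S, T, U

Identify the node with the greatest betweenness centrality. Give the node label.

R

Unnormalized betweenness of each node: Q:1, R:11/2, S:2, T:0, U:0, V:1/2.
R has the largest value, 11/2, making it the main broker — the node through which the most shortest paths run.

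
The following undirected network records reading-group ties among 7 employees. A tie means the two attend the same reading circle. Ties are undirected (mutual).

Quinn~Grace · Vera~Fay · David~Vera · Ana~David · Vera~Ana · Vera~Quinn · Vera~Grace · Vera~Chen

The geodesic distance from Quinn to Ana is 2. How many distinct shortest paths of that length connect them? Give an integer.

The shortest distance is 2, and the only length-2 path is Quinn–Vera–Ana. So there is exactly 1 shortest path.

1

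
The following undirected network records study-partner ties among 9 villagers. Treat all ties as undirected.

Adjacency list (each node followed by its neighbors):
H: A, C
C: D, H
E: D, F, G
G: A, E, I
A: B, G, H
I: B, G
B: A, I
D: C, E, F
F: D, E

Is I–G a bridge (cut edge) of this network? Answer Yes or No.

Even without that edge, I still reaches G via I – B – A – G, so the network stays connected. Not a bridge.

No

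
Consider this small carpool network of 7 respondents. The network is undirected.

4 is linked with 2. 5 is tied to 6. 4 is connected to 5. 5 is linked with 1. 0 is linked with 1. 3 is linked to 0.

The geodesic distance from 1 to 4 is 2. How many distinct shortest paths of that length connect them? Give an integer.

The shortest distance is 2, and the only length-2 path is 1–5–4. So there is exactly 1 shortest path.

1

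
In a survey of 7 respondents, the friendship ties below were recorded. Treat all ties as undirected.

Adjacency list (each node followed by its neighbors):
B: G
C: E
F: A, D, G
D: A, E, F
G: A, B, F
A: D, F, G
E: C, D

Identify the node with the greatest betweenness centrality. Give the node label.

Unnormalized betweenness of each node: A:3, B:0, C:0, D:8, E:5, F:3, G:5.
D has the largest value, 8, making it the main broker — the node through which the most shortest paths run.

D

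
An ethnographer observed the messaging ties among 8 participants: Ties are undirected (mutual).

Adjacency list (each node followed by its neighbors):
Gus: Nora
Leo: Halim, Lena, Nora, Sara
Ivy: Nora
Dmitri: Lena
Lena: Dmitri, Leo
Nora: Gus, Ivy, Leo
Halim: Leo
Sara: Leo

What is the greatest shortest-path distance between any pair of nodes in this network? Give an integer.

4

Eccentricity of each node (its greatest distance to any other): Dmitri:4, Gus:4, Halim:3, Ivy:4, Lena:3, Leo:2, Nora:3, Sara:3.
The maximum eccentricity is 4, realized for instance by the pair Ivy–Dmitri via Ivy – Nora – Leo – Lena – Dmitri. So the diameter is 4.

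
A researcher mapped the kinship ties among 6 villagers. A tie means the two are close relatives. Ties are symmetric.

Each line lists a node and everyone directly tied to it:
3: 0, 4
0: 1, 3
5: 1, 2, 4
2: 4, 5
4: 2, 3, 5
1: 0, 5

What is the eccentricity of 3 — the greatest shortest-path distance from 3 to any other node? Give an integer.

Distances from 3: 0:1, 1:2, 2:2, 4:1, 5:2.
The largest is 2 (to 1, 5, and 2), so the eccentricity of 3 is 2.

2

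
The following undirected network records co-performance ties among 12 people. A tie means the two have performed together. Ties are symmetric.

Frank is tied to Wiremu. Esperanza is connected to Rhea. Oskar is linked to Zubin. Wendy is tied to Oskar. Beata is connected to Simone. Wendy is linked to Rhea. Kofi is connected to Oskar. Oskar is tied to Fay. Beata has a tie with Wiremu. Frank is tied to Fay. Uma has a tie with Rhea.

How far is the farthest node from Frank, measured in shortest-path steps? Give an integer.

Distances from Frank: Beata:2, Esperanza:5, Fay:1, Kofi:3, Oskar:2, Rhea:4, Simone:3, Uma:5, Wendy:3, Wiremu:1, Zubin:3.
The largest is 5 (to Esperanza and Uma), so the eccentricity of Frank is 5.

5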